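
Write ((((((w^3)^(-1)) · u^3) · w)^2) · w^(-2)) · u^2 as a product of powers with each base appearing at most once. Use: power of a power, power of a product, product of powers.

((((((w^3)^(-1)) · u^3) · w)^2) · w^(-2)) · u^2
= ((((((w^3)^(-1)) · u^3)^2) · (w^2)) · w^(-2)) · u^2    [power of a product]
= ((((((w^3)^(-1))^2) · ((u^3)^2)) · (w^2)) · w^(-2)) · u^2    [power of a product]
= (((((w^3)^(-2)) · ((u^3)^2)) · (w^2)) · w^(-2)) · u^2    [power of a power]
= (((w^(-6) · ((u^3)^2)) · (w^2)) · w^(-2)) · u^2    [power of a power]
= (((w^(-6) · u^6) · (w^2)) · w^(-2)) · u^2    [power of a power]
= u^8·w^(-6)    [product of powers]

u^8·w^(-6)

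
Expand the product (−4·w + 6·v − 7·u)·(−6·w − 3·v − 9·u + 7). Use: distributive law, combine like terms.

(−4·w + 6·v − 7·u)·(−6·w − 3·v − 9·u + 7)
= 24·w^2 + 12·v·w + 36·u·w − 28·w − 36·v·w − 18·v^2 − 54·u·v + 42·v + 42·u·w + 21·u·v + 63·u^2 − 49·u    [distributive law]
= 24·w^2 − 24·v·w + 78·u·w − 28·w − 18·v^2 − 33·u·v + 42·v + 63·u^2 − 49·u    [combine like terms]

24·w^2 − 24·v·w + 78·u·w − 28·w − 18·v^2 − 33·u·v + 42·v + 63·u^2 − 49·u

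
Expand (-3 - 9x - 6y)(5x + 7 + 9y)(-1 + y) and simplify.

78x + 33xy + 21 + 48y - 15y^2 + 45x^2 - 45x^2y - 111xy^2 - 54y^3

(-3 - 9x - 6y)(5x + 7 + 9y)(-1 + y)
= (-15x - 21 - 27y - 45x^2 - 63x - 81xy - 30xy - 42y - 54y^2)(-1 + y)    [distributive law]
= (-78x - 21 - 69y - 45x^2 - 111xy - 54y^2)(-1 + y)    [combine like terms]
= 78x - 78xy + 21 - 21y + 69y - 69y^2 + 45x^2 - 45x^2y + 111xy - 111xy^2 + 54y^2 - 54y^3    [distributive law]
= 78x + 33xy + 21 + 48y - 15y^2 + 45x^2 - 45x^2y - 111xy^2 - 54y^3    [combine like terms]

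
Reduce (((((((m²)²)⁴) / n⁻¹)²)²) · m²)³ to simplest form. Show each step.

m¹⁹⁸·n¹²

(((((((m²)²)⁴) / n⁻¹)²)²) · m²)³
= (((((((m²)²)⁴) / n⁻¹)²)²)³) · ((m²)³)    [power of a product]
= ((((((m²)²)⁴) / n⁻¹)²)⁶) · ((m²)³)    [power of a power]
= (((((m²)²)⁴) / n⁻¹)¹²) · ((m²)³)    [power of a power]
= (((((m²)²)⁴)¹²) / ((n⁻¹)¹²)) · ((m²)³)    [power of a quotient]
= ((((m²)²)⁴⁸) / ((n⁻¹)¹²)) · ((m²)³)    [power of a power]
= (((m²)⁹⁶) / ((n⁻¹)¹²)) · ((m²)³)    [power of a power]
= (m¹⁹² / ((n⁻¹)¹²)) · ((m²)³)    [power of a power]
= (m¹⁹² / n⁻¹²) · ((m²)³)    [power of a power]
= (m¹⁹² / n⁻¹²) · m⁶    [power of a power]
= m¹⁹⁸·n¹²    [quotient of powers; product of powers]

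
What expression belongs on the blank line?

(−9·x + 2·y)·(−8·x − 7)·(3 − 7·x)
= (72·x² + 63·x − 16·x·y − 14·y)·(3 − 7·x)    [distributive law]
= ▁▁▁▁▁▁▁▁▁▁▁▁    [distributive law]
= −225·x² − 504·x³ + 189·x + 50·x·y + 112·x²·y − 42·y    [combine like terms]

Applying distributive law to the line above:

216·x² − 504·x³ + 189·x − 441·x² − 48·x·y + 112·x²·y − 42·y + 98·x·y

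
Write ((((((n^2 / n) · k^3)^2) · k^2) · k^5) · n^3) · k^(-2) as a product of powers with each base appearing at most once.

k^11n^5

((((((n^2 / n) · k^3)^2) · k^2) · k^5) · n^3) · k^(-2)
= ((((((n^2 / n)^2) · ((k^3)^2)) · k^2) · k^5) · n^3) · k^(-2)    [power of a product]
= (((((((n^2)^2) / (n^2)) · ((k^3)^2)) · k^2) · k^5) · n^3) · k^(-2)    [power of a quotient]
= (((((n^4 / (n^2)) · ((k^3)^2)) · k^2) · k^5) · n^3) · k^(-2)    [power of a power]
= ((((n^2 · ((k^3)^2)) · k^2) · k^5) · n^3) · k^(-2)    [quotient of powers]
= ((((n^2 · k^6) · k^2) · k^5) · n^3) · k^(-2)    [power of a power]
= k^11n^5    [product of powers]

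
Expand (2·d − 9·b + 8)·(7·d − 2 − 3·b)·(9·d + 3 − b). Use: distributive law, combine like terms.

126·d^3 + 510·d^2 − 635·b·d^2 + 12·d − 313·b·d + 312·b^2·d − 2·b + 87·b^2 − 27·b^3 − 48

(2·d − 9·b + 8)·(7·d − 2 − 3·b)·(9·d + 3 − b)
= (14·d^2 − 4·d − 6·b·d − 63·b·d + 18·b + 27·b^2 + 56·d − 16 − 24·b)·(9·d + 3 − b)    [distributive law]
= (14·d^2 + 52·d − 69·b·d − 6·b + 27·b^2 − 16)·(9·d + 3 − b)    [combine like terms]
= 126·d^3 + 42·d^2 − 14·b·d^2 + 468·d^2 + 156·d − 52·b·d − 621·b·d^2 − 207·b·d + 69·b^2·d − 54·b·d − 18·b + 6·b^2 + 243·b^2·d + 81·b^2 − 27·b^3 − 144·d − 48 + 16·b    [distributive law]
= 126·d^3 + 510·d^2 − 635·b·d^2 + 12·d − 313·b·d + 312·b^2·d − 2·b + 87·b^2 − 27·b^3 − 48    [combine like terms]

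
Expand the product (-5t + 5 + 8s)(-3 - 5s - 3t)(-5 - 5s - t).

44st + 35s^2t - 76st^2 - 75t^2 - 15t^3 + 75 + 320s + 15t + 445s^2 + 200s^3

(-5t + 5 + 8s)(-3 - 5s - 3t)(-5 - 5s - t)
= (15t + 25st + 15t^2 - 15 - 25s - 15t - 24s - 40s^2 - 24st)(-5 - 5s - t)    [distributive law]
= (st + 15t^2 - 15 - 49s - 40s^2)(-5 - 5s - t)    [combine like terms]
= -5st - 5s^2t - st^2 - 75t^2 - 75st^2 - 15t^3 + 75 + 75s + 15t + 245s + 245s^2 + 49st + 200s^2 + 200s^3 + 40s^2t    [distributive law]
= 44st + 35s^2t - 76st^2 - 75t^2 - 15t^3 + 75 + 320s + 15t + 445s^2 + 200s^3    [combine like terms]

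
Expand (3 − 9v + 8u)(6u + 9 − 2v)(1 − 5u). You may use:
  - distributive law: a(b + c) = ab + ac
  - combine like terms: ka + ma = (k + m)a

−45u − 402u^2 + 27 − 87v + 365uv + 350u^2v + 18v^2 − 90uv^2 − 240u^3

(3 − 9v + 8u)(6u + 9 − 2v)(1 − 5u)
= (18u + 27 − 6v − 54uv − 81v + 18v^2 + 48u^2 + 72u − 16uv)(1 − 5u)    [distributive law]
= (90u + 27 − 87v − 70uv + 18v^2 + 48u^2)(1 − 5u)    [combine like terms]
= 90u − 450u^2 + 27 − 135u − 87v + 435uv − 70uv + 350u^2v + 18v^2 − 90uv^2 + 48u^2 − 240u^3    [distributive law]
= −45u − 402u^2 + 27 − 87v + 365uv + 350u^2v + 18v^2 − 90uv^2 − 240u^3    [combine like terms]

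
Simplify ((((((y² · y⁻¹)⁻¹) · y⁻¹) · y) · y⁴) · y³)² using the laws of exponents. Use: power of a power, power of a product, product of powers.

y¹²

((((((y² · y⁻¹)⁻¹) · y⁻¹) · y) · y⁴) · y³)²
= ((((((y² · y⁻¹)⁻¹) · y⁻¹) · y) · y⁴)²) · ((y³)²)    [power of a product]
= ((((((y² · y⁻¹)⁻¹) · y⁻¹) · y)²) · ((y⁴)²)) · ((y³)²)    [power of a product]
= ((((((y² · y⁻¹)⁻¹) · y⁻¹)²) · (y²)) · ((y⁴)²)) · ((y³)²)    [power of a product]
= ((((((y² · y⁻¹)⁻¹)²) · ((y⁻¹)²)) · (y²)) · ((y⁴)²)) · ((y³)²)    [power of a product]
= (((((y² · y⁻¹)⁻²) · ((y⁻¹)²)) · (y²)) · ((y⁴)²)) · ((y³)²)    [power of a power]
= ((((((y²)⁻²) · ((y⁻¹)⁻²)) · ((y⁻¹)²)) · (y²)) · ((y⁴)²)) · ((y³)²)    [power of a product]
= ((((y⁻⁴ · ((y⁻¹)⁻²)) · ((y⁻¹)²)) · (y²)) · ((y⁴)²)) · ((y³)²)    [power of a power]
= ((((y⁻⁴ · y²) · ((y⁻¹)²)) · (y²)) · ((y⁴)²)) · ((y³)²)    [power of a power]
= (((y⁻² · ((y⁻¹)²)) · (y²)) · ((y⁴)²)) · ((y³)²)    [product of powers]
= (((y⁻² · y⁻²) · (y²)) · ((y⁴)²)) · ((y³)²)    [power of a power]
= ((y⁻⁴ · (y²)) · ((y⁴)²)) · ((y³)²)    [product of powers]
= (y⁻² · ((y⁴)²)) · ((y³)²)    [product of powers]
= (y⁻² · y⁸) · ((y³)²)    [power of a power]
= y⁶ · ((y³)²)    [product of powers]
= y⁶ · y⁶    [power of a power]
= y¹²    [product of powers]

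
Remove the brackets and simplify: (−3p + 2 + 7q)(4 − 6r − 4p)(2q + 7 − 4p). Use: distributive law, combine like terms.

(−3p + 2 + 7q)(4 − 6r − 4p)(2q + 7 − 4p)
= (−12p + 18pr + 12p² + 8 − 12r − 8p + 28q − 42qr − 28pq)(2q + 7 − 4p)    [distributive law]
= (−20p + 18pr + 12p² + 8 − 12r + 28q − 42qr − 28pq)(2q + 7 − 4p)    [combine like terms]
= −40pq − 140p + 80p² + 36pqr + 126pr − 72p²r + 24p²q + 84p² − 48p³ + 16q + 56 − 32p − 24qr − 84r + 48pr + 56q² + 196q − 112pq − 84q²r − 294qr + 168pqr − 56pq² − 196pq + 112p²q    [distributive law]
= −348pq − 172p + 164p² + 204pqr + 174pr − 72p²r + 136p²q − 48p³ + 212q + 56 − 318qr − 84r + 56q² − 84q²r − 56pq²    [combine like terms]

−348pq − 172p + 164p² + 204pqr + 174pr − 72p²r + 136p²q − 48p³ + 212q + 56 − 318qr − 84r + 56q² − 84q²r − 56pq²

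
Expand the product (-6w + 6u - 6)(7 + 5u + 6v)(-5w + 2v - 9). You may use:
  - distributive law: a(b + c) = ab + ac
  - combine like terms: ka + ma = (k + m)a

(-6w + 6u - 6)(7 + 5u + 6v)(-5w + 2v - 9)
= (-42w - 30uw - 36vw + 42u + 30u² + 36uv - 42 - 30u - 36v)(-5w + 2v - 9)    [distributive law]
= (-42w - 30uw - 36vw + 12u + 30u² + 36uv - 42 - 36v)(-5w + 2v - 9)    [combine like terms]
= 210w² - 84vw + 378w + 150uw² - 60uvw + 270uw + 180vw² - 72v²w + 324vw - 60uw + 24uv - 108u - 150u²w + 60u²v - 270u² - 180uvw + 72uv² - 324uv + 210w - 84v + 378 + 180vw - 72v² + 324v    [distributive law]
= 210w² + 420vw + 588w + 150uw² - 240uvw + 210uw + 180vw² - 72v²w - 300uv - 108u - 150u²w + 60u²v - 270u² + 72uv² + 240v + 378 - 72v²    [combine like terms]

210w² + 420vw + 588w + 150uw² - 240uvw + 210uw + 180vw² - 72v²w - 300uv - 108u - 150u²w + 60u²v - 270u² + 72uv² + 240v + 378 - 72v²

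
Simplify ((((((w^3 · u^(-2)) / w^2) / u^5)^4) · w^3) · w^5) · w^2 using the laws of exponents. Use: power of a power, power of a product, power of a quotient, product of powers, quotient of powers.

u^(-28)w^14

((((((w^3 · u^(-2)) / w^2) / u^5)^4) · w^3) · w^5) · w^2
= ((((((w^3 · u^(-2)) / w^2)^4) / ((u^5)^4)) · w^3) · w^5) · w^2    [power of a quotient]
= ((((((w^3 · u^(-2))^4) / ((w^2)^4)) / ((u^5)^4)) · w^3) · w^5) · w^2    [power of a quotient]
= (((((((w^3)^4) · ((u^(-2))^4)) / ((w^2)^4)) / ((u^5)^4)) · w^3) · w^5) · w^2    [power of a product]
= (((((w^12 · ((u^(-2))^4)) / ((w^2)^4)) / ((u^5)^4)) · w^3) · w^5) · w^2    [power of a power]
= (((((w^12 · u^(-8)) / ((w^2)^4)) / ((u^5)^4)) · w^3) · w^5) · w^2    [power of a power]
= (((((w^12 · u^(-8)) / w^8) / ((u^5)^4)) · w^3) · w^5) · w^2    [power of a power]
= (((((w^12 · u^(-8)) / w^8) / u^20) · w^3) · w^5) · w^2    [power of a power]
= u^(-28)w^14    [quotient of powers; product of powers]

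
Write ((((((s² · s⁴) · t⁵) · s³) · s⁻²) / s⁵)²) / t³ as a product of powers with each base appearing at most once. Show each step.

s⁴t⁷

((((((s² · s⁴) · t⁵) · s³) · s⁻²) / s⁵)²) / t³
= ((((((s² · s⁴) · t⁵) · s³) · s⁻²)²) / ((s⁵)²)) / t³    [power of a quotient]
= ((((((s² · s⁴) · t⁵) · s³)²) · ((s⁻²)²)) / ((s⁵)²)) / t³    [power of a product]
= ((((((s² · s⁴) · t⁵)²) · ((s³)²)) · ((s⁻²)²)) / ((s⁵)²)) / t³    [power of a product]
= ((((((s² · s⁴)²) · ((t⁵)²)) · ((s³)²)) · ((s⁻²)²)) / ((s⁵)²)) / t³    [power of a product]
= (((((((s²)²) · ((s⁴)²)) · ((t⁵)²)) · ((s³)²)) · ((s⁻²)²)) / ((s⁵)²)) / t³    [power of a product]
= (((((s⁴ · ((s⁴)²)) · ((t⁵)²)) · ((s³)²)) · ((s⁻²)²)) / ((s⁵)²)) / t³    [power of a power]
= (((((s⁴ · s⁸) · ((t⁵)²)) · ((s³)²)) · ((s⁻²)²)) / ((s⁵)²)) / t³    [power of a power]
= ((((s¹² · ((t⁵)²)) · ((s³)²)) · ((s⁻²)²)) / ((s⁵)²)) / t³    [product of powers]
= ((((s¹² · t¹⁰) · ((s³)²)) · ((s⁻²)²)) / ((s⁵)²)) / t³    [power of a power]
= ((((s¹² · t¹⁰) · s⁶) · ((s⁻²)²)) / ((s⁵)²)) / t³    [power of a power]
= ((((s¹² · t¹⁰) · s⁶) · s⁻⁴) / ((s⁵)²)) / t³    [power of a power]
= ((((s¹² · t¹⁰) · s⁶) · s⁻⁴) / s¹⁰) / t³    [power of a power]
= s⁴t⁷    [quotient of powers; product of powers]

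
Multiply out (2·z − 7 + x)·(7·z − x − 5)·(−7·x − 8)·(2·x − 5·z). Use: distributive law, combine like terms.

(2·z − 7 + x)·(7·z − x − 5)·(−7·x − 8)·(2·x − 5·z)
= (14·z^2 − 2·x·z − 10·z − 49·z + 7·x + 35 + 7·x·z − x^2 − 5·x)·(−7·x − 8)·(2·x − 5·z)    [distributive law]
= (14·z^2 + 5·x·z − 59·z + 2·x + 35 − x^2)·(−7·x − 8)·(2·x − 5·z)    [combine like terms]
= (−98·x·z^2 − 112·z^2 − 35·x^2·z − 40·x·z + 413·x·z + 472·z − 14·x^2 − 16·x − 245·x − 280 + 7·x^3 + 8·x^2)·(2·x − 5·z)    [distributive law]
= (−98·x·z^2 − 112·z^2 − 35·x^2·z + 373·x·z + 472·z − 6·x^2 − 261·x − 280 + 7·x^3)·(2·x − 5·z)    [combine like terms]
= −196·x^2·z^2 + 490·x·z^3 − 224·x·z^2 + 560·z^3 − 70·x^3·z + 175·x^2·z^2 + 746·x^2·z − 1865·x·z^2 + 944·x·z − 2360·z^2 − 12·x^3 + 30·x^2·z − 522·x^2 + 1305·x·z − 560·x + 1400·z + 14·x^4 − 35·x^3·z    [distributive law]
= −21·x^2·z^2 + 490·x·z^3 − 2089·x·z^2 + 560·z^3 − 105·x^3·z + 776·x^2·z + 2249·x·z − 2360·z^2 − 12·x^3 − 522·x^2 − 560·x + 1400·z + 14·x^4    [combine like terms]

−21·x^2·z^2 + 490·x·z^3 − 2089·x·z^2 + 560·z^3 − 105·x^3·z + 776·x^2·z + 2249·x·z − 2360·z^2 − 12·x^3 − 522·x^2 − 560·x + 1400·z + 14·x^4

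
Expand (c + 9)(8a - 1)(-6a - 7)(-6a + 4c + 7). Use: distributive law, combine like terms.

288a³c - 192a²c² - 1764a²c - 200ac² - 2192ac + 28c² + 301c + 2592a³ - 324a² - 3528a + 441

(c + 9)(8a - 1)(-6a - 7)(-6a + 4c + 7)
= (8ac - c + 72a - 9)(-6a - 7)(-6a + 4c + 7)    [distributive law]
= (-48a²c - 56ac + 6ac + 7c - 432a² - 504a + 54a + 63)(-6a + 4c + 7)    [distributive law]
= (-48a²c - 50ac + 7c - 432a² - 450a + 63)(-6a + 4c + 7)    [combine like terms]
= 288a³c - 192a²c² - 336a²c + 300a²c - 200ac² - 350ac - 42ac + 28c² + 49c + 2592a³ - 1728a²c - 3024a² + 2700a² - 1800ac - 3150a - 378a + 252c + 441    [distributive law]
= 288a³c - 192a²c² - 1764a²c - 200ac² - 2192ac + 28c² + 301c + 2592a³ - 324a² - 3528a + 441    [combine like terms]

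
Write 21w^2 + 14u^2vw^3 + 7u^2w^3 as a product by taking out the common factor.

7w^2(3 + 2u^2vw + u^2w)

21w^2 + 14u^2vw^3 + 7u^2w^3
= 7(3w^2 + 2u^2vw^3 + u^2w^3)    [factor out 7]
= 7w^2(3 + 2u^2vw + u^2w)    [factor out w^2]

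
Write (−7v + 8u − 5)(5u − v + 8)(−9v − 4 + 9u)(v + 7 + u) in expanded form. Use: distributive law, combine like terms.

387uv^3 + 2943uv^2 − 297u^2v^2 − 4418uv − 5676u^2v − 387u^3v − 63v^4 − 10v^3 + 3581v^2 + 4108v + 821u^2 + 2711u^3 + 360u^4 − 3452u + 1120

(−7v + 8u − 5)(5u − v + 8)(−9v − 4 + 9u)(v + 7 + u)
= (−35uv + 7v^2 − 56v + 40u^2 − 8uv + 64u − 25u + 5v − 40)(−9v − 4 + 9u)(v + 7 + u)    [distributive law]
= (−43uv + 7v^2 − 51v + 40u^2 + 39u − 40)(−9v − 4 + 9u)(v + 7 + u)    [combine like terms]
= (387uv^2 + 172uv − 387u^2v − 63v^3 − 28v^2 + 63uv^2 + 459v^2 + 204v − 459uv − 360u^2v − 160u^2 + 360u^3 − 351uv − 156u + 351u^2 + 360v + 160 − 360u)(v + 7 + u)    [distributive law]
= (450uv^2 − 638uv − 747u^2v − 63v^3 + 431v^2 + 564v + 191u^2 + 360u^3 − 516u + 160)(v + 7 + u)    [combine like terms]
= 450uv^3 + 3150uv^2 + 450u^2v^2 − 638uv^2 − 4466uv − 638u^2v − 747u^2v^2 − 5229u^2v − 747u^3v − 63v^4 − 441v^3 − 63uv^3 + 431v^3 + 3017v^2 + 431uv^2 + 564v^2 + 3948v + 564uv + 191u^2v + 1337u^2 + 191u^3 + 360u^3v + 2520u^3 + 360u^4 − 516uv − 3612u − 516u^2 + 160v + 1120 + 160u    [distributive law]
= 387uv^3 + 2943uv^2 − 297u^2v^2 − 4418uv − 5676u^2v − 387u^3v − 63v^4 − 10v^3 + 3581v^2 + 4108v + 821u^2 + 2711u^3 + 360u^4 − 3452u + 1120    [combine like terms]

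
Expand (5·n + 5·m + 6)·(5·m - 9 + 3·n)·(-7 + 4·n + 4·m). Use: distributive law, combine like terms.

(5·n + 5·m + 6)·(5·m - 9 + 3·n)·(-7 + 4·n + 4·m)
= (25·m·n - 45·n + 15·n^2 + 25·m^2 - 45·m + 15·m·n + 30·m - 54 + 18·n)·(-7 + 4·n + 4·m)    [distributive law]
= (40·m·n - 27·n + 15·n^2 + 25·m^2 - 15·m - 54)·(-7 + 4·n + 4·m)    [combine like terms]
= -280·m·n + 160·m·n^2 + 160·m^2·n + 189·n - 108·n^2 - 108·m·n - 105·n^2 + 60·n^3 + 60·m·n^2 - 175·m^2 + 100·m^2·n + 100·m^3 + 105·m - 60·m·n - 60·m^2 + 378 - 216·n - 216·m    [distributive law]
= -448·m·n + 220·m·n^2 + 260·m^2·n - 27·n - 213·n^2 + 60·n^3 - 235·m^2 + 100·m^3 - 111·m + 378    [combine like terms]

-448·m·n + 220·m·n^2 + 260·m^2·n - 27·n - 213·n^2 + 60·n^3 - 235·m^2 + 100·m^3 - 111·m + 378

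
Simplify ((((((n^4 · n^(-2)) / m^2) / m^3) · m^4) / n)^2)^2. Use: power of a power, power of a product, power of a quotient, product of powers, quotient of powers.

m^(-4)n^4

((((((n^4 · n^(-2)) / m^2) / m^3) · m^4) / n)^2)^2
= (((((n^4 · n^(-2)) / m^2) / m^3) · m^4) / n)^4    [power of a power]
= (((((n^4 · n^(-2)) / m^2) / m^3) · m^4)^4) / (n^4)    [power of a quotient]
= (((((n^4 · n^(-2)) / m^2) / m^3)^4) · ((m^4)^4)) / (n^4)    [power of a product]
= (((((n^4 · n^(-2)) / m^2)^4) / ((m^3)^4)) · ((m^4)^4)) / (n^4)    [power of a quotient]
= (((((n^4 · n^(-2))^4) / ((m^2)^4)) / ((m^3)^4)) · ((m^4)^4)) / (n^4)    [power of a quotient]
= ((((((n^4)^4) · ((n^(-2))^4)) / ((m^2)^4)) / ((m^3)^4)) · ((m^4)^4)) / (n^4)    [power of a product]
= ((((n^16 · ((n^(-2))^4)) / ((m^2)^4)) / ((m^3)^4)) · ((m^4)^4)) / (n^4)    [power of a power]
= ((((n^16 · n^(-8)) / ((m^2)^4)) / ((m^3)^4)) · ((m^4)^4)) / (n^4)    [power of a power]
= (((n^8 / ((m^2)^4)) / ((m^3)^4)) · ((m^4)^4)) / (n^4)    [product of powers]
= (((n^8 / m^8) / ((m^3)^4)) · ((m^4)^4)) / (n^4)    [power of a power]
= (((n^8 / m^8) / m^12) · ((m^4)^4)) / (n^4)    [power of a power]
= (((n^8 / m^8) / m^12) · m^16) / (n^4)    [power of a power]
= m^(-4)n^4    [quotient of powers; product of powers]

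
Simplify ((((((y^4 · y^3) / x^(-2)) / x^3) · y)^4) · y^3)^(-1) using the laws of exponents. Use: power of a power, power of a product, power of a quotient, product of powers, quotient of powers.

x^4·y^(-35)

((((((y^4 · y^3) / x^(-2)) / x^3) · y)^4) · y^3)^(-1)
= ((((((y^4 · y^3) / x^(-2)) / x^3) · y)^4)^(-1)) · ((y^3)^(-1))    [power of a product]
= (((((y^4 · y^3) / x^(-2)) / x^3) · y)^(-4)) · ((y^3)^(-1))    [power of a power]
= (((((y^4 · y^3) / x^(-2)) / x^3)^(-4)) · (y^(-4))) · ((y^3)^(-1))    [power of a product]
= (((((y^4 · y^3) / x^(-2))^(-4)) / ((x^3)^(-4))) · (y^(-4))) · ((y^3)^(-1))    [power of a quotient]
= (((((y^4 · y^3)^(-4)) / ((x^(-2))^(-4))) / ((x^3)^(-4))) · (y^(-4))) · ((y^3)^(-1))    [power of a quotient]
= ((((((y^4)^(-4)) · ((y^3)^(-4))) / ((x^(-2))^(-4))) / ((x^3)^(-4))) · (y^(-4))) · ((y^3)^(-1))    [power of a product]
= ((((y^(-16) · ((y^3)^(-4))) / ((x^(-2))^(-4))) / ((x^3)^(-4))) · (y^(-4))) · ((y^3)^(-1))    [power of a power]
= ((((y^(-16) · y^(-12)) / ((x^(-2))^(-4))) / ((x^3)^(-4))) · (y^(-4))) · ((y^3)^(-1))    [power of a power]
= (((y^(-28) / ((x^(-2))^(-4))) / ((x^3)^(-4))) · (y^(-4))) · ((y^3)^(-1))    [product of powers]
= (((y^(-28) / x^8) / ((x^3)^(-4))) · (y^(-4))) · ((y^3)^(-1))    [power of a power]
= (((y^(-28) / x^8) / x^(-12)) · (y^(-4))) · ((y^3)^(-1))    [power of a power]
= (((y^(-28) / x^8) / x^(-12)) · y^(-4)) · y^(-3)    [power of a power]
= x^4·y^(-35)    [quotient of powers; product of powers]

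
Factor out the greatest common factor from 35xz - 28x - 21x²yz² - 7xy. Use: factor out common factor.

7x(5z - 4 - 3xyz² - y)

35xz - 28x - 21x²yz² - 7xy
= 7(5xz - 4x - 3x²yz² - xy)    [factor out 7]
= 7x(5z - 4 - 3xyz² - y)    [factor out x]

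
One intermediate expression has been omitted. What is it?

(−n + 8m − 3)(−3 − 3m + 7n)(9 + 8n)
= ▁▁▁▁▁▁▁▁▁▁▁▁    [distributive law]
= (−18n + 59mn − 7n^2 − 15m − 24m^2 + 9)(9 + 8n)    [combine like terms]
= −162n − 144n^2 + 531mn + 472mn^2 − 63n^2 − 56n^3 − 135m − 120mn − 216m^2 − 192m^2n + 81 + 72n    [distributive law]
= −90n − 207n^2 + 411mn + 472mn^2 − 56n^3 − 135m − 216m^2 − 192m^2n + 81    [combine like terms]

By distributive law:

(3n + 3mn − 7n^2 − 24m − 24m^2 + 56mn + 9 + 9m − 21n)(9 + 8n)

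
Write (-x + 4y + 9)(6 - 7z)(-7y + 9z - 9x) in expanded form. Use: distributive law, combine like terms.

(-x + 4y + 9)(6 - 7z)(-7y + 9z - 9x)
= (-6x + 7xz + 24y - 28yz + 54 - 63z)(-7y + 9z - 9x)    [distributive law]
= 42xy - 54xz + 54x^2 - 49xyz + 63xz^2 - 63x^2z - 168y^2 + 216yz - 216xy + 196y^2z - 252yz^2 + 252xyz - 378y + 486z - 486x + 441yz - 567z^2 + 567xz    [distributive law]
= -174xy + 513xz + 54x^2 + 203xyz + 63xz^2 - 63x^2z - 168y^2 + 657yz + 196y^2z - 252yz^2 - 378y + 486z - 486x - 567z^2    [combine like terms]

-174xy + 513xz + 54x^2 + 203xyz + 63xz^2 - 63x^2z - 168y^2 + 657yz + 196y^2z - 252yz^2 - 378y + 486z - 486x - 567z^2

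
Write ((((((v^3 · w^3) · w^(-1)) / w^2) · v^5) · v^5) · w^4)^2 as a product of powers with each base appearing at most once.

v^26w^8

((((((v^3 · w^3) · w^(-1)) / w^2) · v^5) · v^5) · w^4)^2
= ((((((v^3 · w^3) · w^(-1)) / w^2) · v^5) · v^5)^2) · ((w^4)^2)    [power of a product]
= ((((((v^3 · w^3) · w^(-1)) / w^2) · v^5)^2) · ((v^5)^2)) · ((w^4)^2)    [power of a product]
= ((((((v^3 · w^3) · w^(-1)) / w^2)^2) · ((v^5)^2)) · ((v^5)^2)) · ((w^4)^2)    [power of a product]
= ((((((v^3 · w^3) · w^(-1))^2) / ((w^2)^2)) · ((v^5)^2)) · ((v^5)^2)) · ((w^4)^2)    [power of a quotient]
= ((((((v^3 · w^3)^2) · ((w^(-1))^2)) / ((w^2)^2)) · ((v^5)^2)) · ((v^5)^2)) · ((w^4)^2)    [power of a product]
= (((((((v^3)^2) · ((w^3)^2)) · ((w^(-1))^2)) / ((w^2)^2)) · ((v^5)^2)) · ((v^5)^2)) · ((w^4)^2)    [power of a product]
= (((((v^6 · ((w^3)^2)) · ((w^(-1))^2)) / ((w^2)^2)) · ((v^5)^2)) · ((v^5)^2)) · ((w^4)^2)    [power of a power]
= (((((v^6 · w^6) · ((w^(-1))^2)) / ((w^2)^2)) · ((v^5)^2)) · ((v^5)^2)) · ((w^4)^2)    [power of a power]
= (((((v^6 · w^6) · w^(-2)) / ((w^2)^2)) · ((v^5)^2)) · ((v^5)^2)) · ((w^4)^2)    [power of a power]
= (((((v^6 · w^6) · w^(-2)) / w^4) · ((v^5)^2)) · ((v^5)^2)) · ((w^4)^2)    [power of a power]
= (((((v^6 · w^6) · w^(-2)) / w^4) · v^10) · ((v^5)^2)) · ((w^4)^2)    [power of a power]
= (((((v^6 · w^6) · w^(-2)) / w^4) · v^10) · v^10) · ((w^4)^2)    [power of a power]
= (((((v^6 · w^6) · w^(-2)) / w^4) · v^10) · v^10) · w^8    [power of a power]
= v^26w^8    [quotient of powers; product of powers]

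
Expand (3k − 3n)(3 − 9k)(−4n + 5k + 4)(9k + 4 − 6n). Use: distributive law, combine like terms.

1593k^2n − 432kn − 270kn^2 − 1107k^3 + 72k^2 + 144k + 2997k^3n − 2430k^2n^2 − 1215k^4 + 360n^2 − 216n^3 − 144n + 648kn^3

(3k − 3n)(3 − 9k)(−4n + 5k + 4)(9k + 4 − 6n)
= (9k − 27k^2 − 9n + 27kn)(−4n + 5k + 4)(9k + 4 − 6n)    [distributive law]
= (−36kn + 45k^2 + 36k + 108k^2n − 135k^3 − 108k^2 + 36n^2 − 45kn − 36n − 108kn^2 + 135k^2n + 108kn)(9k + 4 − 6n)    [distributive law]
= (27kn − 63k^2 + 36k + 243k^2n − 135k^3 + 36n^2 − 36n − 108kn^2)(9k + 4 − 6n)    [combine like terms]
= 243k^2n + 108kn − 162kn^2 − 567k^3 − 252k^2 + 378k^2n + 324k^2 + 144k − 216kn + 2187k^3n + 972k^2n − 1458k^2n^2 − 1215k^4 − 540k^3 + 810k^3n + 324kn^2 + 144n^2 − 216n^3 − 324kn − 144n + 216n^2 − 972k^2n^2 − 432kn^2 + 648kn^3    [distributive law]
= 1593k^2n − 432kn − 270kn^2 − 1107k^3 + 72k^2 + 144k + 2997k^3n − 2430k^2n^2 − 1215k^4 + 360n^2 − 216n^3 − 144n + 648kn^3    [combine like terms]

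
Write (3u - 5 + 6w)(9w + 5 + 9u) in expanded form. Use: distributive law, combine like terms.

81uw - 30u + 27u^2 - 15w - 25 + 54w^2

(3u - 5 + 6w)(9w + 5 + 9u)
= 27uw + 15u + 27u^2 - 45w - 25 - 45u + 54w^2 + 30w + 54uw    [distributive law]
= 81uw - 30u + 27u^2 - 15w - 25 + 54w^2    [combine like terms]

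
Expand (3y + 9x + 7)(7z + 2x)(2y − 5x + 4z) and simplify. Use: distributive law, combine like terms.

(3y + 9x + 7)(7z + 2x)(2y − 5x + 4z)
= (21yz + 6xy + 63xz + 18x^2 + 49z + 14x)(2y − 5x + 4z)    [distributive law]
= 42y^2z − 105xyz + 84yz^2 + 12xy^2 − 30x^2y + 24xyz + 126xyz − 315x^2z + 252xz^2 + 36x^2y − 90x^3 + 72x^2z + 98yz − 245xz + 196z^2 + 28xy − 70x^2 + 56xz    [distributive law]
= 42y^2z + 45xyz + 84yz^2 + 12xy^2 + 6x^2y − 243x^2z + 252xz^2 − 90x^3 + 98yz − 189xz + 196z^2 + 28xy − 70x^2    [combine like terms]

42y^2z + 45xyz + 84yz^2 + 12xy^2 + 6x^2y − 243x^2z + 252xz^2 − 90x^3 + 98yz − 189xz + 196z^2 + 28xy − 70x^2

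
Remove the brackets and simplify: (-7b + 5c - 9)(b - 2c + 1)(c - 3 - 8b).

(-7b + 5c - 9)(b - 2c + 1)(c - 3 - 8b)
= (-7b² + 14bc - 7b + 5bc - 10c² + 5c - 9b + 18c - 9)(c - 3 - 8b)    [distributive law]
= (-7b² + 19bc - 16b - 10c² + 23c - 9)(c - 3 - 8b)    [combine like terms]
= -7b²c + 21b² + 56b³ + 19bc² - 57bc - 152b²c - 16bc + 48b + 128b² - 10c³ + 30c² + 80bc² + 23c² - 69c - 184bc - 9c + 27 + 72b    [distributive law]
= -159b²c + 149b² + 56b³ + 99bc² - 257bc + 120b - 10c³ + 53c² - 78c + 27    [combine like terms]

-159b²c + 149b² + 56b³ + 99bc² - 257bc + 120b - 10c³ + 53c² - 78c + 27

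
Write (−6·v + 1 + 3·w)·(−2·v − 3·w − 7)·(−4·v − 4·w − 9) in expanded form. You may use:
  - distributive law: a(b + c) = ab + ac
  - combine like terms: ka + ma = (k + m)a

−48·v^3 − 96·v^2·w − 268·v^2 − 12·v·w^2 − 172·v·w − 332·v + 177·w^2 + 244·w + 63 + 36·w^3

(−6·v + 1 + 3·w)·(−2·v − 3·w − 7)·(−4·v − 4·w − 9)
= (12·v^2 + 18·v·w + 42·v − 2·v − 3·w − 7 − 6·v·w − 9·w^2 − 21·w)·(−4·v − 4·w − 9)    [distributive law]
= (12·v^2 + 12·v·w + 40·v − 24·w − 7 − 9·w^2)·(−4·v − 4·w − 9)    [combine like terms]
= −48·v^3 − 48·v^2·w − 108·v^2 − 48·v^2·w − 48·v·w^2 − 108·v·w − 160·v^2 − 160·v·w − 360·v + 96·v·w + 96·w^2 + 216·w + 28·v + 28·w + 63 + 36·v·w^2 + 36·w^3 + 81·w^2    [distributive law]
= −48·v^3 − 96·v^2·w − 268·v^2 − 12·v·w^2 − 172·v·w − 332·v + 177·w^2 + 244·w + 63 + 36·w^3    [combine like terms]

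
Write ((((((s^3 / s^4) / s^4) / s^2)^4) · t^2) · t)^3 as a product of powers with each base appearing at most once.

((((((s^3 / s^4) / s^4) / s^2)^4) · t^2) · t)^3
= ((((((s^3 / s^4) / s^4) / s^2)^4) · t^2)^3) · (t^3)    [power of a product]
= ((((((s^3 / s^4) / s^4) / s^2)^4)^3) · ((t^2)^3)) · (t^3)    [power of a product]
= (((((s^3 / s^4) / s^4) / s^2)^12) · ((t^2)^3)) · (t^3)    [power of a power]
= (((((s^3 / s^4) / s^4)^12) / ((s^2)^12)) · ((t^2)^3)) · (t^3)    [power of a quotient]
= (((((s^3 / s^4)^12) / ((s^4)^12)) / ((s^2)^12)) · ((t^2)^3)) · (t^3)    [power of a quotient]
= ((((((s^3)^12) / ((s^4)^12)) / ((s^4)^12)) / ((s^2)^12)) · ((t^2)^3)) · (t^3)    [power of a quotient]
= ((((s^36 / ((s^4)^12)) / ((s^4)^12)) / ((s^2)^12)) · ((t^2)^3)) · (t^3)    [power of a power]
= ((((s^36 / s^48) / ((s^4)^12)) / ((s^2)^12)) · ((t^2)^3)) · (t^3)    [power of a power]
= (((s^(-12) / ((s^4)^12)) / ((s^2)^12)) · ((t^2)^3)) · (t^3)    [quotient of powers]
= (((s^(-12) / s^48) / ((s^2)^12)) · ((t^2)^3)) · (t^3)    [power of a power]
= ((s^(-60) / ((s^2)^12)) · ((t^2)^3)) · (t^3)    [quotient of powers]
= ((s^(-60) / s^24) · ((t^2)^3)) · (t^3)    [power of a power]
= (s^(-84) · ((t^2)^3)) · (t^3)    [quotient of powers]
= (s^(-84) · t^6) · (t^3)    [power of a power]
= s^(-84)t^9    [product of powers]

s^(-84)t^9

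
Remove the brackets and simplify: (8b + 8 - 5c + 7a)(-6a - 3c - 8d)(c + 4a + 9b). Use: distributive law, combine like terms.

(8b + 8 - 5c + 7a)(-6a - 3c - 8d)(c + 4a + 9b)
= (-48ab - 24bc - 64bd - 48a - 24c - 64d + 30ac + 15c^2 + 40cd - 42a^2 - 21ac - 56ad)(c + 4a + 9b)    [distributive law]
= (-48ab - 24bc - 64bd - 48a - 24c - 64d + 9ac + 15c^2 + 40cd - 42a^2 - 56ad)(c + 4a + 9b)    [combine like terms]
= -48abc - 192a^2b - 432ab^2 - 24bc^2 - 96abc - 216b^2c - 64bcd - 256abd - 576b^2d - 48ac - 192a^2 - 432ab - 24c^2 - 96ac - 216bc - 64cd - 256ad - 576bd + 9ac^2 + 36a^2c + 81abc + 15c^3 + 60ac^2 + 135bc^2 + 40c^2d + 160acd + 360bcd - 42a^2c - 168a^3 - 378a^2b - 56acd - 224a^2d - 504abd    [distributive law]
= -63abc - 570a^2b - 432ab^2 + 111bc^2 - 216b^2c + 296bcd - 760abd - 576b^2d - 144ac - 192a^2 - 432ab - 24c^2 - 216bc - 64cd - 256ad - 576bd + 69ac^2 - 6a^2c + 15c^3 + 40c^2d + 104acd - 168a^3 - 224a^2d    [combine like terms]

-63abc - 570a^2b - 432ab^2 + 111bc^2 - 216b^2c + 296bcd - 760abd - 576b^2d - 144ac - 192a^2 - 432ab - 24c^2 - 216bc - 64cd - 256ad - 576bd + 69ac^2 - 6a^2c + 15c^3 + 40c^2d + 104acd - 168a^3 - 224a^2d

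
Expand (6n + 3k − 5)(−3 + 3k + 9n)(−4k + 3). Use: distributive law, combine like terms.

(6n + 3k − 5)(−3 + 3k + 9n)(−4k + 3)
= (−18n + 18kn + 54n^2 − 9k + 9k^2 + 27kn + 15 − 15k − 45n)(−4k + 3)    [distributive law]
= (−63n + 45kn + 54n^2 − 24k + 9k^2 + 15)(−4k + 3)    [combine like terms]
= 252kn − 189n − 180k^2n + 135kn − 216kn^2 + 162n^2 + 96k^2 − 72k − 36k^3 + 27k^2 − 60k + 45    [distributive law]
= 387kn − 189n − 180k^2n − 216kn^2 + 162n^2 + 123k^2 − 132k − 36k^3 + 45    [combine like terms]

387kn − 189n − 180k^2n − 216kn^2 + 162n^2 + 123k^2 − 132k − 36k^3 + 45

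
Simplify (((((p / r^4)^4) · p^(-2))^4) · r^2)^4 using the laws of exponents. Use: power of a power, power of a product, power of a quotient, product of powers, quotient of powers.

p^32r^(-248)

(((((p / r^4)^4) · p^(-2))^4) · r^2)^4
= (((((p / r^4)^4) · p^(-2))^4)^4) · ((r^2)^4)    [power of a product]
= ((((p / r^4)^4) · p^(-2))^16) · ((r^2)^4)    [power of a power]
= ((((p / r^4)^4)^16) · ((p^(-2))^16)) · ((r^2)^4)    [power of a product]
= (((p / r^4)^64) · ((p^(-2))^16)) · ((r^2)^4)    [power of a power]
= (((p^64) / ((r^4)^64)) · ((p^(-2))^16)) · ((r^2)^4)    [power of a quotient]
= ((p^64 / r^256) · ((p^(-2))^16)) · ((r^2)^4)    [power of a power]
= ((p^64 / r^256) · p^(-32)) · ((r^2)^4)    [power of a power]
= ((p^64 / r^256) · p^(-32)) · r^8    [power of a power]
= p^32r^(-248)    [quotient of powers; product of powers]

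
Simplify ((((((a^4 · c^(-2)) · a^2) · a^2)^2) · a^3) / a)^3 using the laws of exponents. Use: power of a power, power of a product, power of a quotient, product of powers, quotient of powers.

a^54·c^(-12)

((((((a^4 · c^(-2)) · a^2) · a^2)^2) · a^3) / a)^3
= ((((((a^4 · c^(-2)) · a^2) · a^2)^2) · a^3)^3) / (a^3)    [power of a quotient]
= ((((((a^4 · c^(-2)) · a^2) · a^2)^2)^3) · ((a^3)^3)) / (a^3)    [power of a product]
= (((((a^4 · c^(-2)) · a^2) · a^2)^6) · ((a^3)^3)) / (a^3)    [power of a power]
= (((((a^4 · c^(-2)) · a^2)^6) · ((a^2)^6)) · ((a^3)^3)) / (a^3)    [power of a product]
= (((((a^4 · c^(-2))^6) · ((a^2)^6)) · ((a^2)^6)) · ((a^3)^3)) / (a^3)    [power of a product]
= ((((((a^4)^6) · ((c^(-2))^6)) · ((a^2)^6)) · ((a^2)^6)) · ((a^3)^3)) / (a^3)    [power of a product]
= ((((a^24 · ((c^(-2))^6)) · ((a^2)^6)) · ((a^2)^6)) · ((a^3)^3)) / (a^3)    [power of a power]
= ((((a^24 · c^(-12)) · ((a^2)^6)) · ((a^2)^6)) · ((a^3)^3)) / (a^3)    [power of a power]
= ((((a^24 · c^(-12)) · a^12) · ((a^2)^6)) · ((a^3)^3)) / (a^3)    [power of a power]
= ((((a^24 · c^(-12)) · a^12) · a^12) · ((a^3)^3)) / (a^3)    [power of a power]
= ((((a^24 · c^(-12)) · a^12) · a^12) · a^9) / (a^3)    [power of a power]
= a^54·c^(-12)    [quotient of powers; product of powers]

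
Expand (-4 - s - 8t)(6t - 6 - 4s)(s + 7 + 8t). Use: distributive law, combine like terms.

382st + 360t - 144t² + 178s + 168 + 50s² + 58s²t + 160st² + 4s³ - 384t³

(-4 - s - 8t)(6t - 6 - 4s)(s + 7 + 8t)
= (-24t + 24 + 16s - 6st + 6s + 4s² - 48t² + 48t + 32st)(s + 7 + 8t)    [distributive law]
= (24t + 24 + 22s + 26st + 4s² - 48t²)(s + 7 + 8t)    [combine like terms]
= 24st + 168t + 192t² + 24s + 168 + 192t + 22s² + 154s + 176st + 26s²t + 182st + 208st² + 4s³ + 28s² + 32s²t - 48st² - 336t² - 384t³    [distributive law]
= 382st + 360t - 144t² + 178s + 168 + 50s² + 58s²t + 160st² + 4s³ - 384t³    [combine like terms]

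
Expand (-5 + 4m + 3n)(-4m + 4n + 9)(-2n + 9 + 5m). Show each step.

-41mn + 279m + 136m^2 + 94n^2 + 153n - 405 + 52m^2n - 80m^3 + 52mn^2 - 24n^3

(-5 + 4m + 3n)(-4m + 4n + 9)(-2n + 9 + 5m)
= (20m - 20n - 45 - 16m^2 + 16mn + 36m - 12mn + 12n^2 + 27n)(-2n + 9 + 5m)    [distributive law]
= (56m + 7n - 45 - 16m^2 + 4mn + 12n^2)(-2n + 9 + 5m)    [combine like terms]
= -112mn + 504m + 280m^2 - 14n^2 + 63n + 35mn + 90n - 405 - 225m + 32m^2n - 144m^2 - 80m^3 - 8mn^2 + 36mn + 20m^2n - 24n^3 + 108n^2 + 60mn^2    [distributive law]
= -41mn + 279m + 136m^2 + 94n^2 + 153n - 405 + 52m^2n - 80m^3 + 52mn^2 - 24n^3    [combine like terms]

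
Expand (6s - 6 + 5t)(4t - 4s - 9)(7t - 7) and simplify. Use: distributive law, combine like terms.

28st² - 238st - 168s²t + 168s² + 210s - 623t² + 861t - 378 + 140t³

(6s - 6 + 5t)(4t - 4s - 9)(7t - 7)
= (24st - 24s² - 54s - 24t + 24s + 54 + 20t² - 20st - 45t)(7t - 7)    [distributive law]
= (4st - 24s² - 30s - 69t + 54 + 20t²)(7t - 7)    [combine like terms]
= 28st² - 28st - 168s²t + 168s² - 210st + 210s - 483t² + 483t + 378t - 378 + 140t³ - 140t²    [distributive law]
= 28st² - 238st - 168s²t + 168s² + 210s - 623t² + 861t - 378 + 140t³    [combine like terms]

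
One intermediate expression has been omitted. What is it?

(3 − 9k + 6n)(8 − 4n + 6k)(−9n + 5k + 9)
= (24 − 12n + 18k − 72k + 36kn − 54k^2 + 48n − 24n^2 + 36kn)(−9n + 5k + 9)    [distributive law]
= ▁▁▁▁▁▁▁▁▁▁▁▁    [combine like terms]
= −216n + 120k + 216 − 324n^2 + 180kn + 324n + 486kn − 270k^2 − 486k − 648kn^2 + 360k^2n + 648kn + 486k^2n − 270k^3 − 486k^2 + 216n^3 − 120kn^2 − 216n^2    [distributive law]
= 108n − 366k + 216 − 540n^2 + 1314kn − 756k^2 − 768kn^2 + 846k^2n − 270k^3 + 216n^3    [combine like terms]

By combine like terms:

(24 + 36n − 54k + 72kn − 54k^2 − 24n^2)(−9n + 5k + 9)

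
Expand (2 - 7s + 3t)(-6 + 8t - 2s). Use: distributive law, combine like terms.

(2 - 7s + 3t)(-6 + 8t - 2s)
= -12 + 16t - 4s + 42s - 56st + 14s^2 - 18t + 24t^2 - 6st    [distributive law]
= -12 - 2t + 38s - 62st + 14s^2 + 24t^2    [combine like terms]

-12 - 2t + 38s - 62st + 14s^2 + 24t^2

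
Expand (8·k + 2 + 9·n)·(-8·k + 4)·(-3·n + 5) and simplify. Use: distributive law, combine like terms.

(8·k + 2 + 9·n)·(-8·k + 4)·(-3·n + 5)
= (-64·k^2 + 32·k - 16·k + 8 - 72·k·n + 36·n)·(-3·n + 5)    [distributive law]
= (-64·k^2 + 16·k + 8 - 72·k·n + 36·n)·(-3·n + 5)    [combine like terms]
= 192·k^2·n - 320·k^2 - 48·k·n + 80·k - 24·n + 40 + 216·k·n^2 - 360·k·n - 108·n^2 + 180·n    [distributive law]
= 192·k^2·n - 320·k^2 - 408·k·n + 80·k + 156·n + 40 + 216·k·n^2 - 108·n^2    [combine like terms]

192·k^2·n - 320·k^2 - 408·k·n + 80·k + 156·n + 40 + 216·k·n^2 - 108·n^2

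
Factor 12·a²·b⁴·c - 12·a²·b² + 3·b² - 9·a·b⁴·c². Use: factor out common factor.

12·a²·b⁴·c - 12·a²·b² + 3·b² - 9·a·b⁴·c²
= 3(4·a²·b⁴·c - 4·a²·b² + b² - 3·a·b⁴·c²)    [factor out 3]
= 3·b²(4·a²·b²·c - 4·a² + 1 - 3·a·b²·c²)    [factor out b²]

3·b²(4·a²·b²·c - 4·a² + 1 - 3·a·b²·c²)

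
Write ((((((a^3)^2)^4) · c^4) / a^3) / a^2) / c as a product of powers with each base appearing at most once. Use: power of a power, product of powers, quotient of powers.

((((((a^3)^2)^4) · c^4) / a^3) / a^2) / c
= (((((a^3)^8) · c^4) / a^3) / a^2) / c    [power of a power]
= (((a^24 · c^4) / a^3) / a^2) / c    [power of a power]
= a^19c^3    [quotient of powers; product of powers]

a^19c^3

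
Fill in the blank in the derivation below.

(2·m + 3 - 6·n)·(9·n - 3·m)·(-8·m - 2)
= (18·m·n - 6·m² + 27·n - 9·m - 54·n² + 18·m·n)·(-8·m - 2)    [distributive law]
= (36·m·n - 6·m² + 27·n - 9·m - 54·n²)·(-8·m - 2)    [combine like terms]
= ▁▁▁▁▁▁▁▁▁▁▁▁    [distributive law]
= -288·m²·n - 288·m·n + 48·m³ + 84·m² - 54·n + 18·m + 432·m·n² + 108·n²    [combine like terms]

By distributive law:

-288·m²·n - 72·m·n + 48·m³ + 12·m² - 216·m·n - 54·n + 72·m² + 18·m + 432·m·n² + 108·n²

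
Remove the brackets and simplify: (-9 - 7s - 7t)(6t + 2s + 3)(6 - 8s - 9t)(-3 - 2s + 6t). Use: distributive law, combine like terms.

(-9 - 7s - 7t)(6t + 2s + 3)(6 - 8s - 9t)(-3 - 2s + 6t)
= (-54t - 18s - 27 - 42st - 14s^2 - 21s - 42t^2 - 14st - 21t)(6 - 8s - 9t)(-3 - 2s + 6t)    [distributive law]
= (-75t - 39s - 27 - 56st - 14s^2 - 42t^2)(6 - 8s - 9t)(-3 - 2s + 6t)    [combine like terms]
= (-450t + 600st + 675t^2 - 234s + 312s^2 + 351st - 162 + 216s + 243t - 336st + 448s^2t + 504st^2 - 84s^2 + 112s^3 + 126s^2t - 252t^2 + 336st^2 + 378t^3)(-3 - 2s + 6t)    [distributive law]
= (-207t + 615st + 423t^2 - 18s + 228s^2 - 162 + 574s^2t + 840st^2 + 112s^3 + 378t^3)(-3 - 2s + 6t)    [combine like terms]
= 621t + 414st - 1242t^2 - 1845st - 1230s^2t + 3690st^2 - 1269t^2 - 846st^2 + 2538t^3 + 54s + 36s^2 - 108st - 684s^2 - 456s^3 + 1368s^2t + 486 + 324s - 972t - 1722s^2t - 1148s^3t + 3444s^2t^2 - 2520st^2 - 1680s^2t^2 + 5040st^3 - 336s^3 - 224s^4 + 672s^3t - 1134t^3 - 756st^3 + 2268t^4    [distributive law]
= -351t - 1539st - 2511t^2 - 1584s^2t + 324st^2 + 1404t^3 + 378s - 648s^2 - 792s^3 + 486 - 476s^3t + 1764s^2t^2 + 4284st^3 - 224s^4 + 2268t^4    [combine like terms]

-351t - 1539st - 2511t^2 - 1584s^2t + 324st^2 + 1404t^3 + 378s - 648s^2 - 792s^3 + 486 - 476s^3t + 1764s^2t^2 + 4284st^3 - 224s^4 + 2268t^4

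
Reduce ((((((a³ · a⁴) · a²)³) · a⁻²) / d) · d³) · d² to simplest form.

a²⁵·d⁴

((((((a³ · a⁴) · a²)³) · a⁻²) / d) · d³) · d²
= ((((((a³ · a⁴)³) · ((a²)³)) · a⁻²) / d) · d³) · d²    [power of a product]
= (((((((a³)³) · ((a⁴)³)) · ((a²)³)) · a⁻²) / d) · d³) · d²    [power of a product]
= (((((a⁹ · ((a⁴)³)) · ((a²)³)) · a⁻²) / d) · d³) · d²    [power of a power]
= (((((a⁹ · a¹²) · ((a²)³)) · a⁻²) / d) · d³) · d²    [power of a power]
= ((((a²¹ · ((a²)³)) · a⁻²) / d) · d³) · d²    [product of powers]
= ((((a²¹ · a⁶) · a⁻²) / d) · d³) · d²    [power of a power]
= (((a²⁷ · a⁻²) / d) · d³) · d²    [product of powers]
= ((a²⁵ / d) · d³) · d²    [product of powers]
= a²⁵·d⁴    [quotient of powers; product of powers]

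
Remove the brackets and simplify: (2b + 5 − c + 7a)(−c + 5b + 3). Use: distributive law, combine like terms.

−7bc + 10b^2 + 31b − 8c + 15 + c^2 − 7ac + 35ab + 21a

(2b + 5 − c + 7a)(−c + 5b + 3)
= −2bc + 10b^2 + 6b − 5c + 25b + 15 + c^2 − 5bc − 3c − 7ac + 35ab + 21a    [distributive law]
= −7bc + 10b^2 + 31b − 8c + 15 + c^2 − 7ac + 35ab + 21a    [combine like terms]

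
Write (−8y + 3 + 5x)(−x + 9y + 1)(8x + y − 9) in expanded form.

419x^2y − 523xy^2 − 323xy − 72y^3 + 667y^2 − 168y + 61x^2 + 6x − 27 − 40x^3

(−8y + 3 + 5x)(−x + 9y + 1)(8x + y − 9)
= (8xy − 72y^2 − 8y − 3x + 27y + 3 − 5x^2 + 45xy + 5x)(8x + y − 9)    [distributive law]
= (53xy − 72y^2 + 19y + 2x + 3 − 5x^2)(8x + y − 9)    [combine like terms]
= 424x^2y + 53xy^2 − 477xy − 576xy^2 − 72y^3 + 648y^2 + 152xy + 19y^2 − 171y + 16x^2 + 2xy − 18x + 24x + 3y − 27 − 40x^3 − 5x^2y + 45x^2    [distributive law]
= 419x^2y − 523xy^2 − 323xy − 72y^3 + 667y^2 − 168y + 61x^2 + 6x − 27 − 40x^3    [combine like terms]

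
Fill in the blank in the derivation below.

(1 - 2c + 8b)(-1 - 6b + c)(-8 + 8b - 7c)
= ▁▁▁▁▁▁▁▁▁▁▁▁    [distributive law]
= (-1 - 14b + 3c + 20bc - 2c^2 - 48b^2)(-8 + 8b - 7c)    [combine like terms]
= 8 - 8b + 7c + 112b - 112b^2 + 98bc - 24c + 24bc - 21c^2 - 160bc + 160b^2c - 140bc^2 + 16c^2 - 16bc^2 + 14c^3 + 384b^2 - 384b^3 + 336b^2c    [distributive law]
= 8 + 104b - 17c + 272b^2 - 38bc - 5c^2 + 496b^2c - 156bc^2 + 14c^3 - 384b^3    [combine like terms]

After distributive law, the bracketed line is:

(-1 - 6b + c + 2c + 12bc - 2c^2 - 8b - 48b^2 + 8bc)(-8 + 8b - 7c)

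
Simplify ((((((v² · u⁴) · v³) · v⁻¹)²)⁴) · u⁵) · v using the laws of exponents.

((((((v² · u⁴) · v³) · v⁻¹)²)⁴) · u⁵) · v
= (((((v² · u⁴) · v³) · v⁻¹)⁸) · u⁵) · v    [power of a power]
= (((((v² · u⁴) · v³)⁸) · ((v⁻¹)⁸)) · u⁵) · v    [power of a product]
= (((((v² · u⁴)⁸) · ((v³)⁸)) · ((v⁻¹)⁸)) · u⁵) · v    [power of a product]
= ((((((v²)⁸) · ((u⁴)⁸)) · ((v³)⁸)) · ((v⁻¹)⁸)) · u⁵) · v    [power of a product]
= ((((v¹⁶ · ((u⁴)⁸)) · ((v³)⁸)) · ((v⁻¹)⁸)) · u⁵) · v    [power of a power]
= ((((v¹⁶ · u³²) · ((v³)⁸)) · ((v⁻¹)⁸)) · u⁵) · v    [power of a power]
= ((((v¹⁶ · u³²) · v²⁴) · ((v⁻¹)⁸)) · u⁵) · v    [power of a power]
= ((((v¹⁶ · u³²) · v²⁴) · v⁻⁸) · u⁵) · v    [power of a power]
= u³⁷v³³    [product of powers]

u³⁷v³³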